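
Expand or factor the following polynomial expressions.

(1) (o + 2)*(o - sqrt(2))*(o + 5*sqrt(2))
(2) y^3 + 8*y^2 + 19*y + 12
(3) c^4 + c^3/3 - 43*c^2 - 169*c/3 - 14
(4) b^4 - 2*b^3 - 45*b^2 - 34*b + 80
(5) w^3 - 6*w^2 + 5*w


(1) = o^3 + 2*o^2 + 4*sqrt(2)*o^2 - 10*o + 8*sqrt(2)*o - 20
(2) = (y + 1)*(y + 3)*(y + 4)
(3) = (c - 7)*(c + 1/3)*(c + 1)*(c + 6)
(4) = (b - 8)*(b - 1)*(b + 2)*(b + 5)
(5) = w*(w - 5)*(w - 1)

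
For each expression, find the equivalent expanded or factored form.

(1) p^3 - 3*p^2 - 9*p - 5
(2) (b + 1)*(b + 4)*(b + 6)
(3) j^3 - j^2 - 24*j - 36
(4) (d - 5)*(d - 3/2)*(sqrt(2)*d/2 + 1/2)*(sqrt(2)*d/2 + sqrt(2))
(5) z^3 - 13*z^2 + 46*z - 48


(1) = (p - 5)*(p + 1)^2
(2) = b^3 + 11*b^2 + 34*b + 24
(3) = (j - 6)*(j + 2)*(j + 3)
(4) = d^4/2 - 9*d^3/4 + sqrt(2)*d^3/4 - 11*d^2/4 - 9*sqrt(2)*d^2/8 - 11*sqrt(2)*d/8 + 15*d/2 + 15*sqrt(2)/4
(5) = (z - 8)*(z - 3)*(z - 2)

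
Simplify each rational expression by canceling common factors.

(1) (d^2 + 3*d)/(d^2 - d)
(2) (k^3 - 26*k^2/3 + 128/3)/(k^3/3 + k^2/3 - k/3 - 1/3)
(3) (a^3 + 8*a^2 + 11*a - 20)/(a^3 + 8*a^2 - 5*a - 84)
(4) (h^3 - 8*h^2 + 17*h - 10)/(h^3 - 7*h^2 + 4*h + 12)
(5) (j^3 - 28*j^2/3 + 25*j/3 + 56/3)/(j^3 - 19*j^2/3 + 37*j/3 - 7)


(1) = (d + 3)/(d - 1)
(2) = (3*k^3 - 26*k^2 + 128)/(k^3 + k^2 - k - 1)
(3) = (a^2 + 4*a - 5)/(a^2 + 4*a - 21)
(4) = (h^2 - 6*h + 5)/(h^2 - 5*h - 6)
(5) = (j^2 - 7*j - 8)/(j^2 - 4*j + 3)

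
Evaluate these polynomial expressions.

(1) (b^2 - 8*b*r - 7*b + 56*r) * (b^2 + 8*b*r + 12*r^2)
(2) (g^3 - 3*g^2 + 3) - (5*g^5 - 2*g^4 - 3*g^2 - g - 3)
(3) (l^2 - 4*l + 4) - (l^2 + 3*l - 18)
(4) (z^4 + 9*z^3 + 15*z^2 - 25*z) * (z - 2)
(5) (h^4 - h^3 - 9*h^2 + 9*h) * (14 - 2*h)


(1) = b^4 - 7*b^3 - 52*b^2*r^2 - 96*b*r^3 + 364*b*r^2 + 672*r^3
(2) = -5*g^5 + 2*g^4 + g^3 + g + 6
(3) = 22 - 7*l
(4) = z^5 + 7*z^4 - 3*z^3 - 55*z^2 + 50*z
(5) = -2*h^5 + 16*h^4 + 4*h^3 - 144*h^2 + 126*h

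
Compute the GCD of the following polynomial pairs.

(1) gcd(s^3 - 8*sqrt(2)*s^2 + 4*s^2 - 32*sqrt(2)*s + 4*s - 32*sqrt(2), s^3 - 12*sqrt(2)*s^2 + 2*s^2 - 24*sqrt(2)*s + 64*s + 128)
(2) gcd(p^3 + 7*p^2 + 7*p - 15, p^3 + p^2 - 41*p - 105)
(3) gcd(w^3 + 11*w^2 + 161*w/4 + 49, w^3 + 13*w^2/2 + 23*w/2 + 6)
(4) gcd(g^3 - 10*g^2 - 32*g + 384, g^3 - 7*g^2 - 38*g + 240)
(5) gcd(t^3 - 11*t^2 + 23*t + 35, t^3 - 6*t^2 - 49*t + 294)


(1) = s^2 + s*(2 - 8*sqrt(2)) - 16*sqrt(2)
(2) = p^2 + 8*p + 15
(3) = w + 4
(4) = g^2 - 2*g - 48
(5) = t - 7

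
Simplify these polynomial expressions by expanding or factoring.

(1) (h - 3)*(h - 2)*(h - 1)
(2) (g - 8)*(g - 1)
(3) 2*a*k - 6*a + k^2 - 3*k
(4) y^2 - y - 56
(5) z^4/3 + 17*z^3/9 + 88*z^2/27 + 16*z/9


(1) = h^3 - 6*h^2 + 11*h - 6
(2) = g^2 - 9*g + 8
(3) = (2*a + k)*(k - 3)
(4) = (y - 8)*(y + 7)
(5) = z*(z/3 + 1)*(z + 4/3)^2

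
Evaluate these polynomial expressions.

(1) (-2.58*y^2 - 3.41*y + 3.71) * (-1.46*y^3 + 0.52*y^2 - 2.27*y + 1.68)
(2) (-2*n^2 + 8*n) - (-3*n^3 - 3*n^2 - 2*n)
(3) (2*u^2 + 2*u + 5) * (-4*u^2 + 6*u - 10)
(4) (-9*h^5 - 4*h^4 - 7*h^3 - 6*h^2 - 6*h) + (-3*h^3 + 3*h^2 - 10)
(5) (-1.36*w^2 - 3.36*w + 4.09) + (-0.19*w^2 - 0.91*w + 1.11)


(1) = 3.7668*y^5 + 3.637*y^4 - 1.3332*y^3 + 5.3355*y^2 - 14.1505*y + 6.2328
(2) = 3*n^3 + n^2 + 10*n
(3) = -8*u^4 + 4*u^3 - 28*u^2 + 10*u - 50
(4) = -9*h^5 - 4*h^4 - 10*h^3 - 3*h^2 - 6*h - 10
(5) = -1.55*w^2 - 4.27*w + 5.2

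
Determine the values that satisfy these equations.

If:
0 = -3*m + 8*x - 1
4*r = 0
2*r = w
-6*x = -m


Then:
m = -3/5
r = 0
w = 0
x = -1/10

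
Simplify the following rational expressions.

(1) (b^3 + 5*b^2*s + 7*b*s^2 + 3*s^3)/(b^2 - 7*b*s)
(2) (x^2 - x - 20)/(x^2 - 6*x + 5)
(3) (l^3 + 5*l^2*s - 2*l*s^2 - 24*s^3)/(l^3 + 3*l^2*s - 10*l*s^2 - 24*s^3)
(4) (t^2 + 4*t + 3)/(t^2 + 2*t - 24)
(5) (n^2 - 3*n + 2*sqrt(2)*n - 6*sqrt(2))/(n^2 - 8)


(1) = (-b^3 - 5*b^2*s - 7*b*s^2 - 3*s^3)/(-b^2 + 7*b*s)
(2) = (x + 4)/(x - 1)
(3) = (-l^2 - l*s + 6*s^2)/(-l^2 + l*s + 6*s^2)
(4) = (t^2 + 4*t + 3)/(t^2 + 2*t - 24)
(5) = (n - 3)/(n - 2*sqrt(2))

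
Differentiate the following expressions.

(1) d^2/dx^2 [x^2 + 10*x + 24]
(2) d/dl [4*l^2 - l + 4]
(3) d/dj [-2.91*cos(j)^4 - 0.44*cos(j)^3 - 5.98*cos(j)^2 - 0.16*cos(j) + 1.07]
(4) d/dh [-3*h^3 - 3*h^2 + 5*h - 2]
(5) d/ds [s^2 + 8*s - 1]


(1) = 2
(2) = 8*l - 1
(3) = (11.64*cos(j)^3 + 1.32*cos(j)^2 + 11.96*cos(j) + 0.16)*sin(j)
(4) = -9*h^2 - 6*h + 5
(5) = 2*s + 8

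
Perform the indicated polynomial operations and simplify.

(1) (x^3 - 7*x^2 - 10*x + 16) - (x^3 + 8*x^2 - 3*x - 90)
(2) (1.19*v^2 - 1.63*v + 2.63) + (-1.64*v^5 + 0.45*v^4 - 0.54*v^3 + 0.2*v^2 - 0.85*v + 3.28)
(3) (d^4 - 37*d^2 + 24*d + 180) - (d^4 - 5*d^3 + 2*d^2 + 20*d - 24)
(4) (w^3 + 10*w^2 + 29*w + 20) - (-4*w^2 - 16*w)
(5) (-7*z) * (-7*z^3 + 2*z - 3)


(1) = -15*x^2 - 7*x + 106
(2) = -1.64*v^5 + 0.45*v^4 - 0.54*v^3 + 1.39*v^2 - 2.48*v + 5.91
(3) = 5*d^3 - 39*d^2 + 4*d + 204
(4) = w^3 + 14*w^2 + 45*w + 20
(5) = 49*z^4 - 14*z^2 + 21*z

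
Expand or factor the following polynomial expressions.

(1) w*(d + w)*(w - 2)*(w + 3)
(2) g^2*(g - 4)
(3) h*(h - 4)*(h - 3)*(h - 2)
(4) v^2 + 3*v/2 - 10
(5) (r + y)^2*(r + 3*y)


(1) = d*w^3 + d*w^2 - 6*d*w + w^4 + w^3 - 6*w^2
(2) = g^3 - 4*g^2
(3) = h^4 - 9*h^3 + 26*h^2 - 24*h
(4) = (v - 5/2)*(v + 4)
(5) = r^3 + 5*r^2*y + 7*r*y^2 + 3*y^3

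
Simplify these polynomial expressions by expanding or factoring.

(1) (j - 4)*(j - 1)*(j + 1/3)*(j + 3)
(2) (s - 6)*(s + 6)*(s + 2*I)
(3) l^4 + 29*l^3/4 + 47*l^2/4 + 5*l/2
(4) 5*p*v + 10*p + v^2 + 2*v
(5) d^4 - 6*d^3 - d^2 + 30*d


(1) = j^4 - 5*j^3/3 - 35*j^2/3 + 25*j/3 + 4
(2) = s^3 + 2*I*s^2 - 36*s - 72*I
(3) = l*(l + 1/4)*(l + 2)*(l + 5)
(4) = (5*p + v)*(v + 2)
(5) = d*(d - 5)*(d - 3)*(d + 2)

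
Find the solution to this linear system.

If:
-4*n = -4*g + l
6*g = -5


Then:
g = -5/6
l = -4*n - 10/3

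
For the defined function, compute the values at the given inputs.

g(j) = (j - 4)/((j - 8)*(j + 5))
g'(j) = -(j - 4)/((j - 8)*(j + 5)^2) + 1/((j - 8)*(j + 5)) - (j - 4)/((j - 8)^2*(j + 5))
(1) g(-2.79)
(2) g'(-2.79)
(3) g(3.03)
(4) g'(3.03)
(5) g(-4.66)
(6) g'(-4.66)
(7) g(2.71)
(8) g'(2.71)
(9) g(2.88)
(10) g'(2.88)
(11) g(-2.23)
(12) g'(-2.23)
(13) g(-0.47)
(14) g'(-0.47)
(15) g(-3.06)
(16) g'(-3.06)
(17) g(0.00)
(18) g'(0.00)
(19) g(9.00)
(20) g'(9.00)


(1) = 0.28
(2) = -0.14
(3) = 0.02
(4) = -0.02
(5) = 2.01
(6) = -5.99
(7) = 0.03
(8) = -0.02
(9) = 0.03
(10) = -0.02
(11) = 0.22
(12) = -0.09
(13) = 0.12
(14) = -0.04
(15) = 0.33
(16) = -0.19
(17) = 0.10
(18) = -0.03
(19) = 0.36
(20) = -0.31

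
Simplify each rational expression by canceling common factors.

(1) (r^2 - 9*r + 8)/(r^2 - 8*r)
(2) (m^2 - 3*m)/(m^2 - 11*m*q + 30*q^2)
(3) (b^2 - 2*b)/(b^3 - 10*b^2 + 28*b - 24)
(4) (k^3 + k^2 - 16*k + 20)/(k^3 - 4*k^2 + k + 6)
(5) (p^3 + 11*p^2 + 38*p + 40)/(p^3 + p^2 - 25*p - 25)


(1) = (r - 1)/r
(2) = (m^2 - 3*m)/(m^2 - 11*m*q + 30*q^2)
(3) = b/(b^2 - 8*b + 12)
(4) = (k^2 + 3*k - 10)/(k^2 - 2*k - 3)
(5) = (p^2 + 6*p + 8)/(p^2 - 4*p - 5)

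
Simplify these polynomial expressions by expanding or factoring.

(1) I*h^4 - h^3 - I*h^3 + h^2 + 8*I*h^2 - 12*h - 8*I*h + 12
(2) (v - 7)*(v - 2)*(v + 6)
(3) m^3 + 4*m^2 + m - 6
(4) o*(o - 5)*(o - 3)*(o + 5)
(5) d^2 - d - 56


(1) = (h - 3*I)*(h + 2*I)^2*(I*h - I)
(2) = v^3 - 3*v^2 - 40*v + 84
(3) = (m - 1)*(m + 2)*(m + 3)
(4) = o^4 - 3*o^3 - 25*o^2 + 75*o
(5) = (d - 8)*(d + 7)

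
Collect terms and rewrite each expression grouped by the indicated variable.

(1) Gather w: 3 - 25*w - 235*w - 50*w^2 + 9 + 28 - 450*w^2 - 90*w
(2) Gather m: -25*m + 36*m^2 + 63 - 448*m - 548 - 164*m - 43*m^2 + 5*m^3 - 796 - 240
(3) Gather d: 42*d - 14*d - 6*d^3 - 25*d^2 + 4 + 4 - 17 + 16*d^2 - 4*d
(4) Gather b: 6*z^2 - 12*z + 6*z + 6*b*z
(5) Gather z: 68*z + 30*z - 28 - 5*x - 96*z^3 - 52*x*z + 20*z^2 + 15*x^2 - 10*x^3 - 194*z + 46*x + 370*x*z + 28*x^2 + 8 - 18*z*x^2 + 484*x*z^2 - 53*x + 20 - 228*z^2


(1) = -500*w^2 - 350*w + 40
(2) = 5*m^3 - 7*m^2 - 637*m - 1521
(3) = -6*d^3 - 9*d^2 + 24*d - 9
(4) = 6*b*z + 6*z^2 - 6*z
(5) = -10*x^3 + 43*x^2 - 12*x - 96*z^3 + z^2*(484*x - 208) + z*(-18*x^2 + 318*x - 96)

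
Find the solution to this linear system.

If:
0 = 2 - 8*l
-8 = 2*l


Then:
No Solution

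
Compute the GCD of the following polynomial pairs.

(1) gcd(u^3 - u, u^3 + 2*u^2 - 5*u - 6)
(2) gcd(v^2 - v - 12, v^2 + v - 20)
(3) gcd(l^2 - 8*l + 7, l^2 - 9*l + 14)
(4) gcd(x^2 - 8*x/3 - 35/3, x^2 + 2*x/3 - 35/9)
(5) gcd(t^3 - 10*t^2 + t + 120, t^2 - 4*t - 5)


(1) = u + 1
(2) = gcd((v - 4)*(v + 3), (v - 4)*(v + 5)) = v - 4
(3) = gcd((l - 7)*(l - 1), (l - 7)*(l - 2)) = l - 7
(4) = gcd((x - 5)*(x + 7/3), (x - 5/3)*(x + 7/3)) = x + 7/3
(5) = t - 5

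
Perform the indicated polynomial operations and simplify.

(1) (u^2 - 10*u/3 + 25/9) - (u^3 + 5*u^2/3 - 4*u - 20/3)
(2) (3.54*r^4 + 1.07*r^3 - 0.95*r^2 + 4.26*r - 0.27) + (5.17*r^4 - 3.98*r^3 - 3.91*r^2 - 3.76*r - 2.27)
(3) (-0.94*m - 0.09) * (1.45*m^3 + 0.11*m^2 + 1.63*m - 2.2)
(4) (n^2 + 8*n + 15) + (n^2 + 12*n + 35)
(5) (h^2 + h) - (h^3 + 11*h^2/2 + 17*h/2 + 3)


(1) = -u^3 - 2*u^2/3 + 2*u/3 + 85/9
(2) = 8.71*r^4 - 2.91*r^3 - 4.86*r^2 + 0.5*r - 2.54
(3) = -1.363*m^4 - 0.2339*m^3 - 1.5421*m^2 + 1.9213*m + 0.198
(4) = 2*n^2 + 20*n + 50
(5) = -h^3 - 9*h^2/2 - 15*h/2 - 3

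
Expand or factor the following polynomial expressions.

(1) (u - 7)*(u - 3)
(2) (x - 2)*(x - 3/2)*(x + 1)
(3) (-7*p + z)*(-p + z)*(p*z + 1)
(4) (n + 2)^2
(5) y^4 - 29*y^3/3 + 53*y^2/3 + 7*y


(1) = u^2 - 10*u + 21
(2) = x^3 - 5*x^2/2 - x/2 + 3
(3) = 7*p^3*z - 8*p^2*z^2 + 7*p^2 + p*z^3 - 8*p*z + z^2
(4) = n^2 + 4*n + 4
(5) = y*(y - 7)*(y - 3)*(y + 1/3)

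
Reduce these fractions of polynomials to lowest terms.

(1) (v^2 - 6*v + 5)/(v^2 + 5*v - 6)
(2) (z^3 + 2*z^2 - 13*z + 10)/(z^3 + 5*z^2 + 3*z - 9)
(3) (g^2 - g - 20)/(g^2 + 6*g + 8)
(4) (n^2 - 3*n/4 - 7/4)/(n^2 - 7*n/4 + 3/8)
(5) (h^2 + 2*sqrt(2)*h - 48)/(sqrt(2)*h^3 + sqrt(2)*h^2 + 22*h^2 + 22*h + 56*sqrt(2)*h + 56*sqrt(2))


(1) = (v - 5)/(v + 6)
(2) = (z^2 + 3*z - 10)/(z^2 + 6*z + 9)
(3) = (g - 5)/(g + 2)
(4) = (8*n^2 - 6*n - 14)/(8*n^2 - 14*n + 3)
(5) = (h^2 + 2*sqrt(2)*h - 48)/(sqrt(2)*h^3 + h^2*(sqrt(2) + 22) + h*(22 + 56*sqrt(2)) + 56*sqrt(2))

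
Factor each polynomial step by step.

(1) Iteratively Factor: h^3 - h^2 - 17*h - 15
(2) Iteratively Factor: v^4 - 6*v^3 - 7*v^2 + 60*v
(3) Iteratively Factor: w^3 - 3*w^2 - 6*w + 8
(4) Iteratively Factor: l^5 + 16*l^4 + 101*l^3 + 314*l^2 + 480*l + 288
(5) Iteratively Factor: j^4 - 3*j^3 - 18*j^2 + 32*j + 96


(1) = (h - 5)*(h^2 + 4*h + 3) = (h - 5)*(h + 3)*(h + 1)
(2) = (v - 4)*(v^3 - 2*v^2 - 15*v) = (v - 4)*(v + 3)*(v^2 - 5*v) = v*(v - 4)*(v + 3)*(v - 5)
(3) = (w - 4)*(w^2 + w - 2) = (w - 4)*(w + 2)*(w - 1)
(4) = (l + 3)*(l^4 + 13*l^3 + 62*l^2 + 128*l + 96) = (l + 3)*(l + 4)*(l^3 + 9*l^2 + 26*l + 24) = (l + 3)*(l + 4)^2*(l^2 + 5*l + 6) = (l + 2)*(l + 3)*(l + 4)^2*(l + 3)
(5) = (j - 4)*(j^3 + j^2 - 14*j - 24) = (j - 4)*(j + 3)*(j^2 - 2*j - 8) = (j - 4)*(j + 2)*(j + 3)*(j - 4)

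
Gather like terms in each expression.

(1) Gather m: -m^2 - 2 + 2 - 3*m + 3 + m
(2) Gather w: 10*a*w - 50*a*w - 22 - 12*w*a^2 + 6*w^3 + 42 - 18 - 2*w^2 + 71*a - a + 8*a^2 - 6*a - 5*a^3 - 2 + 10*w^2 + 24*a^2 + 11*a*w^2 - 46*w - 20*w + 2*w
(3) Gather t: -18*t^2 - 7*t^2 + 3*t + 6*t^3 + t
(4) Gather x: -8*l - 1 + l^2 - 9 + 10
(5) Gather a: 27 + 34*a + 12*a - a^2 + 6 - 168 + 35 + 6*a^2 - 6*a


(1) = -m^2 - 2*m + 3
(2) = -5*a^3 + 32*a^2 + 64*a + 6*w^3 + w^2*(11*a + 8) + w*(-12*a^2 - 40*a - 64)
(3) = 6*t^3 - 25*t^2 + 4*t
(4) = l^2 - 8*l
(5) = 5*a^2 + 40*a - 100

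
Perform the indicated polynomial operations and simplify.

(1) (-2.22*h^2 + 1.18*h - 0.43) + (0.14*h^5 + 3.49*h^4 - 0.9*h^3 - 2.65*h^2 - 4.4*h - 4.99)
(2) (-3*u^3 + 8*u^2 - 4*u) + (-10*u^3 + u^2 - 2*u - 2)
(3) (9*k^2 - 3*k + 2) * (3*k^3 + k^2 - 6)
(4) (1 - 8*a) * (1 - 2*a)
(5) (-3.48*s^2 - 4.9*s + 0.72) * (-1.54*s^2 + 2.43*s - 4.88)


(1) = 0.14*h^5 + 3.49*h^4 - 0.9*h^3 - 4.87*h^2 - 3.22*h - 5.42
(2) = -13*u^3 + 9*u^2 - 6*u - 2
(3) = 27*k^5 + 3*k^3 - 52*k^2 + 18*k - 12
(4) = 16*a^2 - 10*a + 1
(5) = 5.3592*s^4 - 0.9104*s^3 + 3.9666*s^2 + 25.6616*s - 3.5136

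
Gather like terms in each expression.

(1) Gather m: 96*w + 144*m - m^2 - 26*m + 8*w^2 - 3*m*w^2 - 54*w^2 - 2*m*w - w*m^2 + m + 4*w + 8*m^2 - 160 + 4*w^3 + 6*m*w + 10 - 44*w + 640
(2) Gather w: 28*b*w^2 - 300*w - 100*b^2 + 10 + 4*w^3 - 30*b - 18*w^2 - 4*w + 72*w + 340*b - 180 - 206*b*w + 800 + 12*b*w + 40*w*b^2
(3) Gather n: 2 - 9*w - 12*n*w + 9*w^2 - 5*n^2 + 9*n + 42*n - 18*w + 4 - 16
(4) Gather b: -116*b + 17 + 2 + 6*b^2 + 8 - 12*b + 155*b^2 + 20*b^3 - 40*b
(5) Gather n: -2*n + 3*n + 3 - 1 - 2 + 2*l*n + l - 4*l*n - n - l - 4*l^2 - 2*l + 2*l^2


(1) = m^2*(7 - w) + m*(-3*w^2 + 4*w + 119) + 4*w^3 - 46*w^2 + 56*w + 490
(2) = -100*b^2 + 310*b + 4*w^3 + w^2*(28*b - 18) + w*(40*b^2 - 194*b - 232) + 630
(3) = -5*n^2 + n*(51 - 12*w) + 9*w^2 - 27*w - 10
(4) = 20*b^3 + 161*b^2 - 168*b + 27
(5) = -2*l^2 - 2*l*n - 2*l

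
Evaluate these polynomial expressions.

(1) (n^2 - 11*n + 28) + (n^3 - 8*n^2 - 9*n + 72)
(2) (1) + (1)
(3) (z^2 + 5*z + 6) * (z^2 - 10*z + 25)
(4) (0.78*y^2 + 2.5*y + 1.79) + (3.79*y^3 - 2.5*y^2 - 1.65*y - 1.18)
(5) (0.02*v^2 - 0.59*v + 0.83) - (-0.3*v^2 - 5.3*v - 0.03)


(1) = n^3 - 7*n^2 - 20*n + 100
(2) = 2
(3) = z^4 - 5*z^3 - 19*z^2 + 65*z + 150
(4) = 3.79*y^3 - 1.72*y^2 + 0.85*y + 0.61
(5) = 0.32*v^2 + 4.71*v + 0.86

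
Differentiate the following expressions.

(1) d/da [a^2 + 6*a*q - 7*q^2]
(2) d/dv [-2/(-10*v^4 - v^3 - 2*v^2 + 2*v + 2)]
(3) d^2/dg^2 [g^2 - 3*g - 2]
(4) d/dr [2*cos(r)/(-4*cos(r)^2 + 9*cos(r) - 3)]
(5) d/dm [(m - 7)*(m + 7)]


(1) = 2*a + 6*q
(2) = 2*(-40*v^3 - 3*v^2 - 4*v + 2)/(10*v^4 + v^3 + 2*v^2 - 2*v - 2)^2
(3) = 2
(4) = 2*(2*sin(r) - sin(3*r))/(9*cos(r) - 2*cos(2*r) - 5)^2
(5) = 2*m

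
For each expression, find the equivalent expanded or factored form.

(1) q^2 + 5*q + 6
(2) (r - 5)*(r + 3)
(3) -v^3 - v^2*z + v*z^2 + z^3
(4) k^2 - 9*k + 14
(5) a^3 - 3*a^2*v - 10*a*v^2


(1) = (q + 2)*(q + 3)
(2) = r^2 - 2*r - 15
(3) = (-v + z)*(v + z)^2
(4) = (k - 7)*(k - 2)
(5) = a*(a - 5*v)*(a + 2*v)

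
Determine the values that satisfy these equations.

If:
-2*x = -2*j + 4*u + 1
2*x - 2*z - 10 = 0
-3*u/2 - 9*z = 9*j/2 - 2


Then:
j = 7/6 - 11*z/7
u = -9*z/7 - 13/6
x = z + 5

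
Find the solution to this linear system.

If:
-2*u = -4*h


Then:
h = u/2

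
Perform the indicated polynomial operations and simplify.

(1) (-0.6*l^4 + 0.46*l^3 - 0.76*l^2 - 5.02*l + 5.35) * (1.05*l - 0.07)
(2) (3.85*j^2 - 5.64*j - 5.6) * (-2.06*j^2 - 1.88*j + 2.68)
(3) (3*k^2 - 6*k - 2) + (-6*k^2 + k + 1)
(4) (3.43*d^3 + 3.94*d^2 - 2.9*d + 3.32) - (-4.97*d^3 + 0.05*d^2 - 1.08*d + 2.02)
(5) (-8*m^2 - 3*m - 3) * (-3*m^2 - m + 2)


(1) = -0.63*l^5 + 0.525*l^4 - 0.8302*l^3 - 5.2178*l^2 + 5.9689*l - 0.3745
(2) = -7.931*j^4 + 4.3804*j^3 + 32.4572*j^2 - 4.5872*j - 15.008
(3) = -3*k^2 - 5*k - 1
(4) = 8.4*d^3 + 3.89*d^2 - 1.82*d + 1.3
(5) = 24*m^4 + 17*m^3 - 4*m^2 - 3*m - 6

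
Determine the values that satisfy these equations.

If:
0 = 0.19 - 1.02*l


Then:
l = 0.19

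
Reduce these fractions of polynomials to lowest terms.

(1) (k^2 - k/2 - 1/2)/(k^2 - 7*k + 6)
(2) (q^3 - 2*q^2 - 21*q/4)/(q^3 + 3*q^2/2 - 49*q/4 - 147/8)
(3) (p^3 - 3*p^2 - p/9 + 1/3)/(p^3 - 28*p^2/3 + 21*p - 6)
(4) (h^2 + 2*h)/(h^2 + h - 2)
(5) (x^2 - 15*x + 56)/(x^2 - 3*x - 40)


(1) = (2*k + 1)/(2*k - 12)
(2) = 2*q/(2*q + 7)
(3) = (3*p + 1)/(3*p - 18)
(4) = h/(h - 1)
(5) = (x - 7)/(x + 5)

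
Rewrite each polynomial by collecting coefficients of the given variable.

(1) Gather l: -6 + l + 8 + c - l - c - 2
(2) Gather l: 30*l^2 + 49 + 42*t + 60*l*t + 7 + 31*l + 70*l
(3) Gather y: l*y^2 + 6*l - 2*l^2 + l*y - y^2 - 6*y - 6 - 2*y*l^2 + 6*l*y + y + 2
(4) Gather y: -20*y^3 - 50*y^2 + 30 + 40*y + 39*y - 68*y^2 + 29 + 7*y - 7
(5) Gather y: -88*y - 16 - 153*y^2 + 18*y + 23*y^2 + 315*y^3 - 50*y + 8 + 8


(1) = 0
(2) = 30*l^2 + l*(60*t + 101) + 42*t + 56
(3) = -2*l^2 + 6*l + y^2*(l - 1) + y*(-2*l^2 + 7*l - 5) - 4
(4) = -20*y^3 - 118*y^2 + 86*y + 52
(5) = 315*y^3 - 130*y^2 - 120*y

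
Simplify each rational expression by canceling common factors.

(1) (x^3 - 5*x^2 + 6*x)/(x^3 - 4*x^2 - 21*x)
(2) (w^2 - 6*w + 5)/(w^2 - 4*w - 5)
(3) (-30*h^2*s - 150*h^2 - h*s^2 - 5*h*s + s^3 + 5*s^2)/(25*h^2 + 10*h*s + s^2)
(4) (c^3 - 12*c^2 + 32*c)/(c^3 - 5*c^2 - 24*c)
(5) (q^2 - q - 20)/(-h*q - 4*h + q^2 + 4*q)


(1) = (x^2 - 5*x + 6)/(x^2 - 4*x - 21)
(2) = (w - 1)/(w + 1)
(3) = (-6*h*s - 30*h + s^2 + 5*s)/(5*h + s)
(4) = (c - 4)/(c + 3)
(5) = (q - 5)/(-h + q)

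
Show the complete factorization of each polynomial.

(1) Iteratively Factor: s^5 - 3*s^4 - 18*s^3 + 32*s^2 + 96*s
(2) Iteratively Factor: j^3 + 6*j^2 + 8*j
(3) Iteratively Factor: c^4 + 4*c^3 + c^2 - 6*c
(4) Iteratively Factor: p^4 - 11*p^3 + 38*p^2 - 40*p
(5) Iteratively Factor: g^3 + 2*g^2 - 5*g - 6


(1) = (s - 4)*(s^4 + s^3 - 14*s^2 - 24*s) = (s - 4)*(s + 2)*(s^3 - s^2 - 12*s) = (s - 4)*(s + 2)*(s + 3)*(s^2 - 4*s) = s*(s - 4)*(s + 2)*(s + 3)*(s - 4)
(2) = (j + 2)*(j^2 + 4*j) = j*(j + 2)*(j + 4)
(3) = (c)*(c^3 + 4*c^2 + c - 6) = c*(c - 1)*(c^2 + 5*c + 6) = c*(c - 1)*(c + 3)*(c + 2)
(4) = (p - 2)*(p^3 - 9*p^2 + 20*p) = p*(p - 2)*(p^2 - 9*p + 20) = p*(p - 4)*(p - 2)*(p - 5)
(5) = (g + 3)*(g^2 - g - 2) = (g - 2)*(g + 3)*(g + 1)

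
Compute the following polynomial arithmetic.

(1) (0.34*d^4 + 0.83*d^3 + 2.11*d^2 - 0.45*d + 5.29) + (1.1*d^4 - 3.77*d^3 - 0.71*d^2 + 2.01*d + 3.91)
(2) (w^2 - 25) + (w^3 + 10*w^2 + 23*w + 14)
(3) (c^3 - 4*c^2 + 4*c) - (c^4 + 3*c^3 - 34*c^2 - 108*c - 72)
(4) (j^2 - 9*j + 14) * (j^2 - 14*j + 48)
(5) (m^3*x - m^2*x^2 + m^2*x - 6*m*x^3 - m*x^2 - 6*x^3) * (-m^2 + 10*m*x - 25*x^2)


(1) = 1.44*d^4 - 2.94*d^3 + 1.4*d^2 + 1.56*d + 9.2
(2) = w^3 + 11*w^2 + 23*w - 11
(3) = -c^4 - 2*c^3 + 30*c^2 + 112*c + 72
(4) = j^4 - 23*j^3 + 188*j^2 - 628*j + 672
(5) = -m^5*x + 11*m^4*x^2 - m^4*x - 29*m^3*x^3 + 11*m^3*x^2 - 35*m^2*x^4 - 29*m^2*x^3 + 150*m*x^5 - 35*m*x^4 + 150*x^5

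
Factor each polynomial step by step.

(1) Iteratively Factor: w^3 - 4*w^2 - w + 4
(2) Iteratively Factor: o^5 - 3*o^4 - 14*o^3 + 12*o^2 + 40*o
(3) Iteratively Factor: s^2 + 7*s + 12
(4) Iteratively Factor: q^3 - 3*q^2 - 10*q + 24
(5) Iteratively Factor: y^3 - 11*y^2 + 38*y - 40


(1) = (w + 1)*(w^2 - 5*w + 4) = (w - 4)*(w + 1)*(w - 1)
(2) = (o - 2)*(o^4 - o^3 - 16*o^2 - 20*o) = (o - 2)*(o + 2)*(o^3 - 3*o^2 - 10*o) = (o - 2)*(o + 2)^2*(o^2 - 5*o) = o*(o - 2)*(o + 2)^2*(o - 5)
(3) = (s + 4)*(s + 3)
(4) = (q - 4)*(q^2 + q - 6) = (q - 4)*(q - 2)*(q + 3)
(5) = (y - 5)*(y^2 - 6*y + 8) = (y - 5)*(y - 4)*(y - 2)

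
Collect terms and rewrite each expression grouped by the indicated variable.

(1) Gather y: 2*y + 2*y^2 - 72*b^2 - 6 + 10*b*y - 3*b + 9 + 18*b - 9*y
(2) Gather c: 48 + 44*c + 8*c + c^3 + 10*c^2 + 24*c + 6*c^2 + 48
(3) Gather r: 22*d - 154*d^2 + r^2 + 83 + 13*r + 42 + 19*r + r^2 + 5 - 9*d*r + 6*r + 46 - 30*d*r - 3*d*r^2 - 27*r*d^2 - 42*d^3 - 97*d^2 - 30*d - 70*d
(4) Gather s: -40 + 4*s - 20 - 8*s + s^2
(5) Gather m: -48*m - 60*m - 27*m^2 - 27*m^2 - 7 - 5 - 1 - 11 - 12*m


(1) = -72*b^2 + 15*b + 2*y^2 + y*(10*b - 7) + 3
(2) = c^3 + 16*c^2 + 76*c + 96
(3) = -42*d^3 - 251*d^2 - 78*d + r^2*(2 - 3*d) + r*(-27*d^2 - 39*d + 38) + 176
(4) = s^2 - 4*s - 60
(5) = -54*m^2 - 120*m - 24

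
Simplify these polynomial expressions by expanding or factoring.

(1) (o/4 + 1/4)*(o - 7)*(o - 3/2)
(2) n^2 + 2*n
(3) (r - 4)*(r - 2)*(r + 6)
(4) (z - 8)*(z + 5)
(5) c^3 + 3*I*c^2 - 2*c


(1) = o^3/4 - 15*o^2/8 + o/2 + 21/8
(2) = n*(n + 2)
(3) = r^3 - 28*r + 48
(4) = z^2 - 3*z - 40
(5) = c*(c + I)*(c + 2*I)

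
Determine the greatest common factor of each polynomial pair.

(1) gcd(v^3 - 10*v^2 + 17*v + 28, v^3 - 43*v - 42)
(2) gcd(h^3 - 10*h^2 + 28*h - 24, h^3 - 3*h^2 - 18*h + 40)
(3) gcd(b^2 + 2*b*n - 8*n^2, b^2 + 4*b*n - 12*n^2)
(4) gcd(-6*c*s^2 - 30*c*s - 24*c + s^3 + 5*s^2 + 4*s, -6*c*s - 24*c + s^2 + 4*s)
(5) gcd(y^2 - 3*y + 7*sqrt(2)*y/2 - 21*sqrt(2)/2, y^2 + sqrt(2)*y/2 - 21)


(1) = gcd((v - 7)*(v - 4)*(v + 1), (v - 7)*(v + 1)*(v + 6)) = v^2 - 6*v - 7
(2) = gcd((h - 6)*(h - 2)^2, (h - 5)*(h - 2)*(h + 4)) = h - 2
(3) = gcd((b - 2*n)*(b + 4*n), (b - 2*n)*(b + 6*n)) = b - 2*n
(4) = gcd((-6*c + s)*(s + 1)*(s + 4), (-6*c + s)*(s + 4)) = -6*c*s - 24*c + s^2 + 4*s
(5) = gcd((y - 3)*(y + 7*sqrt(2)/2), (y - 3*sqrt(2))*(y + 7*sqrt(2)/2)) = y + 7*sqrt(2)/2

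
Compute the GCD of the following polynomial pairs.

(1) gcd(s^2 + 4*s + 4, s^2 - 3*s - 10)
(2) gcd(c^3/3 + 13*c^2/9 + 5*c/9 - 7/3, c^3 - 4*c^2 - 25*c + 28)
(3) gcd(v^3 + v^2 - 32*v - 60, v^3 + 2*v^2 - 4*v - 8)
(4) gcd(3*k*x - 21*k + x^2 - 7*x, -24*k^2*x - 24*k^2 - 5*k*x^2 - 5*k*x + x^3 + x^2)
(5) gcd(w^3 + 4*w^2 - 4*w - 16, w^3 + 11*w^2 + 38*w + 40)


(1) = gcd((s + 2)^2, (s - 5)*(s + 2)) = s + 2
(2) = gcd((c/3 + 1)*(c - 1)*(c + 7/3), (c - 7)*(c - 1)*(c + 4)) = c - 1
(3) = gcd((v - 6)*(v + 2)*(v + 5), (v - 2)*(v + 2)^2) = v + 2
(4) = gcd((3*k + x)*(x - 7), (-8*k + x)*(3*k + x)*(x + 1)) = 3*k + x
(5) = w^2 + 6*w + 8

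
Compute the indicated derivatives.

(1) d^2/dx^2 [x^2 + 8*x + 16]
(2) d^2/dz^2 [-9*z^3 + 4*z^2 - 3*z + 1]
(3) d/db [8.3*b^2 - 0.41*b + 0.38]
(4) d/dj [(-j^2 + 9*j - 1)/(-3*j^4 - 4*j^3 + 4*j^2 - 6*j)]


(1) = 2
(2) = 8 - 54*z
(3) = 16.6*b - 0.41
(4) = (-6*j^5 + 77*j^4 + 60*j^3 - 42*j^2 + 8*j - 6)/(j^2*(9*j^6 + 24*j^5 - 8*j^4 + 4*j^3 + 64*j^2 - 48*j + 36))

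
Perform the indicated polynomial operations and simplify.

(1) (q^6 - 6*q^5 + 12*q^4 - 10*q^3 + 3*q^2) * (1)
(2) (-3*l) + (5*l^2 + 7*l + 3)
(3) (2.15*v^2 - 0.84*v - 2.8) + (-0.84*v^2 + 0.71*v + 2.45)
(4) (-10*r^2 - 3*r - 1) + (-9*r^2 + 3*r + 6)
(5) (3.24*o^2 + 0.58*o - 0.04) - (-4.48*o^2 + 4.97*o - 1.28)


(1) = q^6 - 6*q^5 + 12*q^4 - 10*q^3 + 3*q^2
(2) = 5*l^2 + 4*l + 3
(3) = 1.31*v^2 - 0.13*v - 0.35
(4) = 5 - 19*r^2
(5) = 7.72*o^2 - 4.39*o + 1.24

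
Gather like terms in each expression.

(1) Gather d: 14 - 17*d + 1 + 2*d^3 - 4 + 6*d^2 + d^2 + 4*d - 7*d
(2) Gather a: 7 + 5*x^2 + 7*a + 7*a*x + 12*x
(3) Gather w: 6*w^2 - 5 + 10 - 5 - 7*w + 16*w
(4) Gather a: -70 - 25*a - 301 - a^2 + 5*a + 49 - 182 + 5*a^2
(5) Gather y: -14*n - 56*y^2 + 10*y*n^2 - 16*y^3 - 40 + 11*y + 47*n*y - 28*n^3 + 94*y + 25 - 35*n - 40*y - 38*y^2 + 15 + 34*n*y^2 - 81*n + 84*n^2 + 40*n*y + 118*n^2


(1) = 2*d^3 + 7*d^2 - 20*d + 11
(2) = a*(7*x + 7) + 5*x^2 + 12*x + 7
(3) = 6*w^2 + 9*w
(4) = 4*a^2 - 20*a - 504
(5) = -28*n^3 + 202*n^2 - 130*n - 16*y^3 + y^2*(34*n - 94) + y*(10*n^2 + 87*n + 65)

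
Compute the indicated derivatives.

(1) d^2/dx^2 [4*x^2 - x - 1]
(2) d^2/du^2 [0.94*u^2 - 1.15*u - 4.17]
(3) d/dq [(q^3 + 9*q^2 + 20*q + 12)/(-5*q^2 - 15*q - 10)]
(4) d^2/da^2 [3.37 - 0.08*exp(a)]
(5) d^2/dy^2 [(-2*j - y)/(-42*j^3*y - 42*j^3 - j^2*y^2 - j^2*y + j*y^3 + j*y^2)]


(1) = 8
(2) = 1.88000000000000
(3) = -1/5
(4) = -0.08*exp(a)
(5) = 2*((2*j + y)*(42*j^2 + 2*j*y + j - 3*y^2 - 2*y)^2 + (-42*j^2 - 2*j*y - j + 3*y^2 + 2*y + (2*j + y)*(-j + 3*y + 1))*(42*j^2*y + 42*j^2 + j*y^2 + j*y - y^3 - y^2))/(j*(42*j^2*y + 42*j^2 + j*y^2 + j*y - y^3 - y^2)^3)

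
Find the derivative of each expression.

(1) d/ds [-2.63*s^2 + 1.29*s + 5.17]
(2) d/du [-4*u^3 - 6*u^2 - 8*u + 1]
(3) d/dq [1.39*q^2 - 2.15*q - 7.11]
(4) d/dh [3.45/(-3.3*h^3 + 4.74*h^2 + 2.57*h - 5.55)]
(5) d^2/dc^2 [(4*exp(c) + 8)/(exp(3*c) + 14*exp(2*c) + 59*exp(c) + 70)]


(1) = 1.29 - 5.26*s
(2) = -12*u^2 - 12*u - 8
(3) = 2.78*q - 2.15
(4) = (34.155*h^2 - 32.706*h - 8.8665)/(3.3*h^3 - 4.74*h^2 - 2.57*h + 5.55)^2
(5) = 16*(exp(3*c) + 9*exp(2*c) + exp(c) - 105)*exp(c)/(exp(6*c) + 36*exp(5*c) + 537*exp(4*c) + 4248*exp(3*c) + 18795*exp(2*c) + 44100*exp(c) + 42875)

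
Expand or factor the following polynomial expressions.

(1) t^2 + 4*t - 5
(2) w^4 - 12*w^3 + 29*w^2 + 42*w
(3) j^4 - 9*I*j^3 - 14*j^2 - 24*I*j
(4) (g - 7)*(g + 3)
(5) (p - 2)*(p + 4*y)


(1) = (t - 1)*(t + 5)
(2) = w*(w - 7)*(w - 6)*(w + 1)
(3) = j*(j - 6*I)*(j - 4*I)*(j + I)
(4) = g^2 - 4*g - 21
(5) = p^2 + 4*p*y - 2*p - 8*y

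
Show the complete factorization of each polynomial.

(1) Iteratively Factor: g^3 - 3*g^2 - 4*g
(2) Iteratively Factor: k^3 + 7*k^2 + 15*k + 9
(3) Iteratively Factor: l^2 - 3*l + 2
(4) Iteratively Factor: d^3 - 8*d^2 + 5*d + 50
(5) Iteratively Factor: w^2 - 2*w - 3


(1) = (g)*(g^2 - 3*g - 4) = g*(g - 4)*(g + 1)
(2) = (k + 1)*(k^2 + 6*k + 9) = (k + 1)*(k + 3)*(k + 3)
(3) = (l - 1)*(l - 2)
(4) = (d - 5)*(d^2 - 3*d - 10) = (d - 5)^2*(d + 2)
(5) = (w + 1)*(w - 3)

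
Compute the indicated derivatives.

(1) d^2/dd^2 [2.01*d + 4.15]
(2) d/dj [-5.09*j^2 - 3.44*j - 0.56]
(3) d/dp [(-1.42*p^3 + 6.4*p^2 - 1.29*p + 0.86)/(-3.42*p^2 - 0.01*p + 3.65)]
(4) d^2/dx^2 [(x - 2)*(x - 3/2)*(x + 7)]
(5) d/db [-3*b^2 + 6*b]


(1) = 0
(2) = -10.18*j - 3.44
(3) = (4.8564*p^4 + 0.0284*p^3 - 20.0248*p^2 + 52.6024*p - 4.6999)/(11.6964*p^4 + 0.0684*p^3 - 24.9659*p^2 - 0.073*p + 13.3225)
(4) = 6*x + 7
(5) = 6 - 6*b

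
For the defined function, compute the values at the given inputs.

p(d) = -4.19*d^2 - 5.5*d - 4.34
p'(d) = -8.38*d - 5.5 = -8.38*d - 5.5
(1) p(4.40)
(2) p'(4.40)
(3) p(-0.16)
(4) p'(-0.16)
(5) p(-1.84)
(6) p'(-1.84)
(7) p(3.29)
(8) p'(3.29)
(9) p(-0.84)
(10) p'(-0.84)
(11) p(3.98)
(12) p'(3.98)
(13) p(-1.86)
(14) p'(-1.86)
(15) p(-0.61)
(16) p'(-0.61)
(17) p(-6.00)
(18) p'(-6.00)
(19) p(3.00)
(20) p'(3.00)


(1) = -109.66
(2) = -42.37
(3) = -3.57
(4) = -4.16
(5) = -8.41
(6) = 9.92
(7) = -67.79
(8) = -33.07
(9) = -2.68
(10) = 1.54
(11) = -92.60
(12) = -38.85
(13) = -8.61
(14) = 10.09
(15) = -2.54
(16) = -0.39
(17) = -122.18
(18) = 44.78
(19) = -58.55
(20) = -30.64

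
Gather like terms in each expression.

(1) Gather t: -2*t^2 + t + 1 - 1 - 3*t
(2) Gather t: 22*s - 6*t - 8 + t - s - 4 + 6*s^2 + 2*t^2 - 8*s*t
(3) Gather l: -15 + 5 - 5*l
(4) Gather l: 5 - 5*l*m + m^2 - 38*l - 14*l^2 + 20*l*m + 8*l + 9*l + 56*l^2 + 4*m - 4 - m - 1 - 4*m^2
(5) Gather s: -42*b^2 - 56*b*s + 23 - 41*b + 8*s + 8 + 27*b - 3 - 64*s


(1) = -2*t^2 - 2*t
(2) = 6*s^2 + 21*s + 2*t^2 + t*(-8*s - 5) - 12
(3) = -5*l - 10
(4) = 42*l^2 + l*(15*m - 21) - 3*m^2 + 3*m
(5) = -42*b^2 - 14*b + s*(-56*b - 56) + 28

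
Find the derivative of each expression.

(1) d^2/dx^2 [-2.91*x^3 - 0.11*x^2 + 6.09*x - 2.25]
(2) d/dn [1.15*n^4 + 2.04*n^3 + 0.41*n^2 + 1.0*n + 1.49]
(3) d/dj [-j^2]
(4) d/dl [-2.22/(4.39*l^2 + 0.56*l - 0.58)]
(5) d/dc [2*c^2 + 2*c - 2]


(1) = -17.46*x - 0.22
(2) = 4.6*n^3 + 6.12*n^2 + 0.82*n + 1.0
(3) = -2*j
(4) = (19.4916*l + 1.2432)/(4.39*l^2 + 0.56*l - 0.58)^2
(5) = 4*c + 2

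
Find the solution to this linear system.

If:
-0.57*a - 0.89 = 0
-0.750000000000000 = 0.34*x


Then:
a = -1.56
x = -2.21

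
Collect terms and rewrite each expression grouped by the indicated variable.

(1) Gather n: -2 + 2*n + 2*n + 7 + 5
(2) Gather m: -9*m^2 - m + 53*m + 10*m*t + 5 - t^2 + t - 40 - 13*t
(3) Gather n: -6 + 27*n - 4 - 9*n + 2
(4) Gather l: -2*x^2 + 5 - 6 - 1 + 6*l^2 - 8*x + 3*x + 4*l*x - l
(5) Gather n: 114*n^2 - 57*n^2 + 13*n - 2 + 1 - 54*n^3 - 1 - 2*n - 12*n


(1) = 4*n + 10
(2) = -9*m^2 + m*(10*t + 52) - t^2 - 12*t - 35
(3) = 18*n - 8
(4) = 6*l^2 + l*(4*x - 1) - 2*x^2 - 5*x - 2
(5) = -54*n^3 + 57*n^2 - n - 2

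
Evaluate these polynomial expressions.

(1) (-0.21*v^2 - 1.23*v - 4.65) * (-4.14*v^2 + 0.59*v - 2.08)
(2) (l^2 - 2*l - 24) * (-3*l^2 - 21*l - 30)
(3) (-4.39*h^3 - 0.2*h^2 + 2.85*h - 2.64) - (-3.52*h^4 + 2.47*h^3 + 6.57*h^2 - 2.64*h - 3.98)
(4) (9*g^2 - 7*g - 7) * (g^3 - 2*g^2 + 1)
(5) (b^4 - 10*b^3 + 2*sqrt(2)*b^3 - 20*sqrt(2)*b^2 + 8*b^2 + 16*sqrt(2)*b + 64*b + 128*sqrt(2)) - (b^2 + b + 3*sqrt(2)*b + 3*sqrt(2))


(1) = 0.8694*v^4 + 4.9683*v^3 + 18.9621*v^2 - 0.1851*v + 9.672
(2) = -3*l^4 - 15*l^3 + 84*l^2 + 564*l + 720
(3) = 3.52*h^4 - 6.86*h^3 - 6.77*h^2 + 5.49*h + 1.34
(4) = 9*g^5 - 25*g^4 + 7*g^3 + 23*g^2 - 7*g - 7
(5) = b^4 - 10*b^3 + 2*sqrt(2)*b^3 - 20*sqrt(2)*b^2 + 7*b^2 + 13*sqrt(2)*b + 63*b + 125*sqrt(2)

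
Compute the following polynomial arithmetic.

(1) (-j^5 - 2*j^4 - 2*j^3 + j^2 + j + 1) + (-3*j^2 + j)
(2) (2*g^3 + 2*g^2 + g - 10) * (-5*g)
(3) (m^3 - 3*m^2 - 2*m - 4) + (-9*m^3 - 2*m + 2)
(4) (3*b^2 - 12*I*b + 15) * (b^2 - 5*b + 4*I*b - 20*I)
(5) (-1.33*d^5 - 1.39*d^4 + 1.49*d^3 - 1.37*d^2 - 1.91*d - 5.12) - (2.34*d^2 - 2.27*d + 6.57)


(1) = -j^5 - 2*j^4 - 2*j^3 - 2*j^2 + 2*j + 1
(2) = -10*g^4 - 10*g^3 - 5*g^2 + 50*g
(3) = -8*m^3 - 3*m^2 - 4*m - 2
(4) = 3*b^4 - 15*b^3 + 63*b^2 - 315*b + 60*I*b - 300*I
(5) = -1.33*d^5 - 1.39*d^4 + 1.49*d^3 - 3.71*d^2 + 0.36*d - 11.69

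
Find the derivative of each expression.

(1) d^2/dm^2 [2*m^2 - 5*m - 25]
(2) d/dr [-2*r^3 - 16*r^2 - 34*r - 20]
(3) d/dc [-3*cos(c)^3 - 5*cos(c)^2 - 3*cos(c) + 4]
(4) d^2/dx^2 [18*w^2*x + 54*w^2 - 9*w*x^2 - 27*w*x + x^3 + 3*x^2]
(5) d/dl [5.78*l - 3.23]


(1) = 4
(2) = -6*r^2 - 32*r - 34
(3) = (9*cos(c)^2 + 10*cos(c) + 3)*sin(c)
(4) = -18*w + 6*x + 6
(5) = 5.78000000000000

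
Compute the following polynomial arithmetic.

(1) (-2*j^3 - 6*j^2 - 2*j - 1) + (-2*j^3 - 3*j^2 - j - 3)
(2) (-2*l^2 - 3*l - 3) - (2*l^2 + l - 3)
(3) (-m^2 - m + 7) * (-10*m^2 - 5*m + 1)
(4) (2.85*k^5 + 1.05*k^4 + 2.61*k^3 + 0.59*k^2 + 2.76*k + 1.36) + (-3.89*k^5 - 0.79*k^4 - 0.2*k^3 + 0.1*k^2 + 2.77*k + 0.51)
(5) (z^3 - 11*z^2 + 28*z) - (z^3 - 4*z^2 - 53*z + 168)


(1) = -4*j^3 - 9*j^2 - 3*j - 4
(2) = -4*l^2 - 4*l
(3) = 10*m^4 + 15*m^3 - 66*m^2 - 36*m + 7
(4) = -1.04*k^5 + 0.26*k^4 + 2.41*k^3 + 0.69*k^2 + 5.53*k + 1.87
(5) = -7*z^2 + 81*z - 168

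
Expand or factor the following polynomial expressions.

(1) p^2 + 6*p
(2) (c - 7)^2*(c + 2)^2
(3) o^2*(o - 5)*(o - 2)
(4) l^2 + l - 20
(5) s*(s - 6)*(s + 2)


(1) = p*(p + 6)
(2) = c^4 - 10*c^3 - 3*c^2 + 140*c + 196
(3) = o^4 - 7*o^3 + 10*o^2
(4) = (l - 4)*(l + 5)
(5) = s^3 - 4*s^2 - 12*s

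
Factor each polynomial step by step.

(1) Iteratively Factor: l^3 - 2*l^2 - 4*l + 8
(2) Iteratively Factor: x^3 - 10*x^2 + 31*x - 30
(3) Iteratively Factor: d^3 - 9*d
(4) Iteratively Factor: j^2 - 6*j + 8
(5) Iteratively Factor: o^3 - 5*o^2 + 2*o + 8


(1) = (l - 2)*(l^2 - 4) = (l - 2)*(l + 2)*(l - 2)
(2) = (x - 5)*(x^2 - 5*x + 6) = (x - 5)*(x - 3)*(x - 2)
(3) = (d - 3)*(d^2 + 3*d) = (d - 3)*(d + 3)*(d)
(4) = (j - 2)*(j - 4)
(5) = (o + 1)*(o^2 - 6*o + 8) = (o - 4)*(o + 1)*(o - 2)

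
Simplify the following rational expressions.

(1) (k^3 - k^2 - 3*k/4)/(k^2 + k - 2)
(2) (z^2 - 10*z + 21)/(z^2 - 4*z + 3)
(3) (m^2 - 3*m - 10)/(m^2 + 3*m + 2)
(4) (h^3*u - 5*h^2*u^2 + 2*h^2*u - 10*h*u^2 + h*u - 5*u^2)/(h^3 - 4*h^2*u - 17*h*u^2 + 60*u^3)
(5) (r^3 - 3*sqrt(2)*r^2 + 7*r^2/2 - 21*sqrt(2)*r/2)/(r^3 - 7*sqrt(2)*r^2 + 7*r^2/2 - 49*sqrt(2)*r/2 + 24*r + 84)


(1) = (4*k^3 - 4*k^2 - 3*k)/(4*k^2 + 4*k - 8)
(2) = (z - 7)/(z - 1)
(3) = (m - 5)/(m + 1)
(4) = (-h^2*u - 2*h*u - u)/(-h^2 - h*u + 12*u^2)
(5) = 4*r/(4*r - 16*sqrt(2))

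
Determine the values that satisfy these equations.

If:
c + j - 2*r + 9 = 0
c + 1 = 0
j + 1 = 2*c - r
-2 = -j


Then:
No Solution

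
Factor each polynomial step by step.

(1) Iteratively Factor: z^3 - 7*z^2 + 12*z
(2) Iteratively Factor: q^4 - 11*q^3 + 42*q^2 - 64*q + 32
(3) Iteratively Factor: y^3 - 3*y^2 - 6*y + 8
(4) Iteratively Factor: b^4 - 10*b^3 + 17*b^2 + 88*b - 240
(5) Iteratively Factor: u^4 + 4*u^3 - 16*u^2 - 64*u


(1) = (z)*(z^2 - 7*z + 12) = z*(z - 4)*(z - 3)
(2) = (q - 2)*(q^3 - 9*q^2 + 24*q - 16) = (q - 4)*(q - 2)*(q^2 - 5*q + 4) = (q - 4)*(q - 2)*(q - 1)*(q - 4)
(3) = (y - 4)*(y^2 + y - 2) = (y - 4)*(y + 2)*(y - 1)
(4) = (b - 4)*(b^3 - 6*b^2 - 7*b + 60) = (b - 4)^2*(b^2 - 2*b - 15) = (b - 5)*(b - 4)^2*(b + 3)
(5) = (u + 4)*(u^3 - 16*u) = (u - 4)*(u + 4)*(u^2 + 4*u) = u*(u - 4)*(u + 4)*(u + 4)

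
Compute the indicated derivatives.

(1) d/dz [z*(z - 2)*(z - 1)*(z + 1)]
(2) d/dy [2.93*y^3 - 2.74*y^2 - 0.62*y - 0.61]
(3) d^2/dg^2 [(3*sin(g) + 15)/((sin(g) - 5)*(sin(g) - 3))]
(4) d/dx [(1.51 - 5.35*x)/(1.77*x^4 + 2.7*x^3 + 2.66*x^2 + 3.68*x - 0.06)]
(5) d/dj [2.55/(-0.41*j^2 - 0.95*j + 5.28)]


(1) = 4*z^3 - 6*z^2 - 2*z + 2
(2) = 8.79*y^2 - 5.48*y - 0.62
(3) = 3*(-sin(g)^5 - 28*sin(g)^4 + 212*sin(g)^3 - 110*sin(g)^2 - 1155*sin(g) + 730)/((sin(g) - 5)^3*(sin(g) - 3)^3)
(4) = (28.4085*x^4 + 18.1992*x^3 + 2.0*x^2 - 8.0332*x - 5.2358)/(3.1329*x^8 + 9.558*x^7 + 16.7064*x^6 + 27.3912*x^5 + 26.7352*x^4 + 19.2536*x^3 + 13.2232*x^2 - 0.4416*x + 0.0036)
(5) = (2.091*j + 2.4225)/(0.41*j^2 + 0.95*j - 5.28)^2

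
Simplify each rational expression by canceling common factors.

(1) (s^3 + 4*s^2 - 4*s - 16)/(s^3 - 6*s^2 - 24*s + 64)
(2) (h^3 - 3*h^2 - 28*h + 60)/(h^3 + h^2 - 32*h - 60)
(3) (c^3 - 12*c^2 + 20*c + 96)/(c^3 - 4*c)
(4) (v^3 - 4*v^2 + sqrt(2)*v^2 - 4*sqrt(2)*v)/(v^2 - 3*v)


(1) = (s + 2)/(s - 8)
(2) = (h - 2)/(h + 2)
(3) = (c^2 - 14*c + 48)/(c^2 - 2*c)
(4) = (v^2 + v*(-4 + sqrt(2)) - 4*sqrt(2))/(v - 3)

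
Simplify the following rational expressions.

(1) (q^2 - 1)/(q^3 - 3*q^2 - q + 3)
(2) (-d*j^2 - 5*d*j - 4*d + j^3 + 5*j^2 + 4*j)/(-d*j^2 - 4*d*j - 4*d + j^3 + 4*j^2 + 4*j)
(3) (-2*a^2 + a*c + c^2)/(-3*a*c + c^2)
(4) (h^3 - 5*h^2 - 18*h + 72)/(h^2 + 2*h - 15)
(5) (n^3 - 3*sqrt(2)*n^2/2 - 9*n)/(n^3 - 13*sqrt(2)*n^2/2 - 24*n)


(1) = 1/(q - 3)
(2) = (j^2 + 5*j + 4)/(j^2 + 4*j + 4)
(3) = (2*a^2 - a*c - c^2)/(3*a*c - c^2)
(4) = (h^2 - 2*h - 24)/(h + 5)
(5) = (4*n - 12*sqrt(2))/(4*n - 32*sqrt(2))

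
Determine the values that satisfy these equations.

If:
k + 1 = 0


Then:
k = -1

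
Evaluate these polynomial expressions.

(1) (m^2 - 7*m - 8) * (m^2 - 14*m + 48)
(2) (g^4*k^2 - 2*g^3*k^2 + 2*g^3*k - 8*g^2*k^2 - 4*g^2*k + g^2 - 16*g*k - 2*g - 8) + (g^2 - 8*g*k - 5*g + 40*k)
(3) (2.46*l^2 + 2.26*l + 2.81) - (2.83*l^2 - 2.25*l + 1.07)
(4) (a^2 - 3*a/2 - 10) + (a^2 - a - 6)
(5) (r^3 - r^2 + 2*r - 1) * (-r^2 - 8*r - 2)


(1) = m^4 - 21*m^3 + 138*m^2 - 224*m - 384
(2) = g^4*k^2 - 2*g^3*k^2 + 2*g^3*k - 8*g^2*k^2 - 4*g^2*k + 2*g^2 - 24*g*k - 7*g + 40*k - 8
(3) = -0.37*l^2 + 4.51*l + 1.74
(4) = 2*a^2 - 5*a/2 - 16
(5) = -r^5 - 7*r^4 + 4*r^3 - 13*r^2 + 4*r + 2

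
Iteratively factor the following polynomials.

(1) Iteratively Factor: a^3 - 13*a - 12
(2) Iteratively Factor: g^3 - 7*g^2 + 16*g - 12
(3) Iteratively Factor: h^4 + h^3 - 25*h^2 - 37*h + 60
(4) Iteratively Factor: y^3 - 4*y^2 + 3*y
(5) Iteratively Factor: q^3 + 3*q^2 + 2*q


(1) = (a - 4)*(a^2 + 4*a + 3) = (a - 4)*(a + 3)*(a + 1)
(2) = (g - 3)*(g^2 - 4*g + 4) = (g - 3)*(g - 2)*(g - 2)
(3) = (h + 3)*(h^3 - 2*h^2 - 19*h + 20) = (h - 1)*(h + 3)*(h^2 - h - 20) = (h - 1)*(h + 3)*(h + 4)*(h - 5)
(4) = (y - 1)*(y^2 - 3*y) = y*(y - 1)*(y - 3)
(5) = (q + 2)*(q^2 + q) = q*(q + 2)*(q + 1)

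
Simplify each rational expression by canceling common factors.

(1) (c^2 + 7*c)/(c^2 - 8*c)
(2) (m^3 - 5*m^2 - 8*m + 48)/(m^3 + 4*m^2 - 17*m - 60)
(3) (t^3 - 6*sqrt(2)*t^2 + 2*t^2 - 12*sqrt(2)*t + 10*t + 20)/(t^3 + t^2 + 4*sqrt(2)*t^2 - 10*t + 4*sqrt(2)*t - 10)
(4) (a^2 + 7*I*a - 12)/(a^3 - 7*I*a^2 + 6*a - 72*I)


(1) = (c + 7)/(c - 8)
(2) = (m - 4)/(m + 5)
(3) = (t^2 + t*(2 - 5*sqrt(2)) - 10*sqrt(2))/(t^2 + t*(1 + 5*sqrt(2)) + 5*sqrt(2))
(4) = (a + 4*I)/(a^2 - 10*I*a - 24)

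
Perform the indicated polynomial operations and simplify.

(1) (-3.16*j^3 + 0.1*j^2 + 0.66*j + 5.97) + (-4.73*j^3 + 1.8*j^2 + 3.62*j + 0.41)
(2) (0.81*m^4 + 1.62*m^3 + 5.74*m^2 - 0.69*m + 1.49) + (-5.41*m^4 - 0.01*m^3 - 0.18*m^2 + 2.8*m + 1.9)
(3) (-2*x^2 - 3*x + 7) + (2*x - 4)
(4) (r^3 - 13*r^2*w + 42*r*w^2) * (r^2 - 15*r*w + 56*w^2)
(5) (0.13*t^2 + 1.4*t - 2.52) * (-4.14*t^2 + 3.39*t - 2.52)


(1) = -7.89*j^3 + 1.9*j^2 + 4.28*j + 6.38
(2) = -4.6*m^4 + 1.61*m^3 + 5.56*m^2 + 2.11*m + 3.39
(3) = -2*x^2 - x + 3
(4) = r^5 - 28*r^4*w + 293*r^3*w^2 - 1358*r^2*w^3 + 2352*r*w^4
(5) = -0.5382*t^4 - 5.3553*t^3 + 14.8512*t^2 - 12.0708*t + 6.3504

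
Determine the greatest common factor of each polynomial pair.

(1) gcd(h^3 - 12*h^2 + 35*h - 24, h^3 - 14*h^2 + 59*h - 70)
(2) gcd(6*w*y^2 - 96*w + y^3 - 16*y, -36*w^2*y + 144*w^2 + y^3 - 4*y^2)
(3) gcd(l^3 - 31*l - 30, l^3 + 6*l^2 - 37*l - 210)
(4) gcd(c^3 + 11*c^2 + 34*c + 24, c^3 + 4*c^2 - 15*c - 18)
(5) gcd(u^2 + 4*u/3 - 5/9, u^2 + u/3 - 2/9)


(1) = gcd((h - 8)*(h - 3)*(h - 1), (h - 7)*(h - 5)*(h - 2)) = 1
(2) = gcd((6*w + y)*(y - 4)*(y + 4), (-6*w + y)*(6*w + y)*(y - 4)) = 6*w*y - 24*w + y^2 - 4*y
(3) = l^2 - l - 30
(4) = gcd((c + 1)*(c + 4)*(c + 6), (c - 3)*(c + 1)*(c + 6)) = c^2 + 7*c + 6
(5) = u - 1/3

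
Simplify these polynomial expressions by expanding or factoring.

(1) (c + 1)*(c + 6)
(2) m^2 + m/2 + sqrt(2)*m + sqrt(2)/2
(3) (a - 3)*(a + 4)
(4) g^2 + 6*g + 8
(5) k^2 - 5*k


(1) = c^2 + 7*c + 6
(2) = (m + 1/2)*(m + sqrt(2))
(3) = a^2 + a - 12
(4) = (g + 2)*(g + 4)
(5) = k*(k - 5)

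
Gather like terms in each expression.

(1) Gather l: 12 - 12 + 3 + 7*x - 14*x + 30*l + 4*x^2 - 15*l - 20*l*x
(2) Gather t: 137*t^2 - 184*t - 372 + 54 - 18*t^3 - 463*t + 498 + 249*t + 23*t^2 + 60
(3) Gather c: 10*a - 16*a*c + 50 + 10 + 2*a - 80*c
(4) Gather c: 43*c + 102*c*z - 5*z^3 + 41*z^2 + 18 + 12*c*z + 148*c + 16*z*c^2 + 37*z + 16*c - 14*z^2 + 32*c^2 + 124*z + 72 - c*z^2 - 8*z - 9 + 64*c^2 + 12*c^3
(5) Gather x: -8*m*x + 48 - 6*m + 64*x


(1) = l*(15 - 20*x) + 4*x^2 - 7*x + 3
(2) = -18*t^3 + 160*t^2 - 398*t + 240
(3) = 12*a + c*(-16*a - 80) + 60
(4) = 12*c^3 + c^2*(16*z + 96) + c*(-z^2 + 114*z + 207) - 5*z^3 + 27*z^2 + 153*z + 81
(5) = -6*m + x*(64 - 8*m) + 48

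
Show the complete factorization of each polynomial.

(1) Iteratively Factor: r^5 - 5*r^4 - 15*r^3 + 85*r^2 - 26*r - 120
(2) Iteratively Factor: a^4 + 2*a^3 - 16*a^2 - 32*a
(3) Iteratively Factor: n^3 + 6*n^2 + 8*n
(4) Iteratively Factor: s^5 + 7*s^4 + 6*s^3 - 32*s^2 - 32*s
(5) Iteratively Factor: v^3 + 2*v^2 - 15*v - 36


(1) = (r - 2)*(r^4 - 3*r^3 - 21*r^2 + 43*r + 60) = (r - 2)*(r + 1)*(r^3 - 4*r^2 - 17*r + 60) = (r - 5)*(r - 2)*(r + 1)*(r^2 + r - 12) = (r - 5)*(r - 3)*(r - 2)*(r + 1)*(r + 4)
(2) = (a - 4)*(a^3 + 6*a^2 + 8*a) = a*(a - 4)*(a^2 + 6*a + 8) = a*(a - 4)*(a + 4)*(a + 2)
(3) = (n + 4)*(n^2 + 2*n) = (n + 2)*(n + 4)*(n)
(4) = (s)*(s^4 + 7*s^3 + 6*s^2 - 32*s - 32) = s*(s + 4)*(s^3 + 3*s^2 - 6*s - 8) = s*(s - 2)*(s + 4)*(s^2 + 5*s + 4) = s*(s - 2)*(s + 1)*(s + 4)*(s + 4)
(5) = (v + 3)*(v^2 - v - 12) = (v + 3)^2*(v - 4)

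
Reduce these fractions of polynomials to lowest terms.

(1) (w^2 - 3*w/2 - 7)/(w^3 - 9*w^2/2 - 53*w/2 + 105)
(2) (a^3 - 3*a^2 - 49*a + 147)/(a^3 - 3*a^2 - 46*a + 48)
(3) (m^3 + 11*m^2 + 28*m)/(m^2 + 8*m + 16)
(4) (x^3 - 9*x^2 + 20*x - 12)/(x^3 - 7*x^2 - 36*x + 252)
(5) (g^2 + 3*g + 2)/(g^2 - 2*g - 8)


(1) = (w + 2)/(w^2 - w - 30)
(2) = (a^3 - 3*a^2 - 49*a + 147)/(a^3 - 3*a^2 - 46*a + 48)
(3) = (m^2 + 7*m)/(m + 4)
(4) = (x^2 - 3*x + 2)/(x^2 - x - 42)
(5) = (g + 1)/(g - 4)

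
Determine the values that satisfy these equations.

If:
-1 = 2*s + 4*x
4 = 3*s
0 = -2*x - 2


Then:
No Solution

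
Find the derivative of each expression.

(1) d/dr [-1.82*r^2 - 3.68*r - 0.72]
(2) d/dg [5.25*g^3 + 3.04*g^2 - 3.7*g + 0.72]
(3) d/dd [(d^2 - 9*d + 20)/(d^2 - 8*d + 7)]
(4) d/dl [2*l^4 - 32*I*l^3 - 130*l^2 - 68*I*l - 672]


(1) = -3.64*r - 3.68
(2) = 15.75*g^2 + 6.08*g - 3.7
(3) = (d^2 - 26*d + 97)/(d^4 - 16*d^3 + 78*d^2 - 112*d + 49)
(4) = 8*l^3 - 96*I*l^2 - 260*l - 68*I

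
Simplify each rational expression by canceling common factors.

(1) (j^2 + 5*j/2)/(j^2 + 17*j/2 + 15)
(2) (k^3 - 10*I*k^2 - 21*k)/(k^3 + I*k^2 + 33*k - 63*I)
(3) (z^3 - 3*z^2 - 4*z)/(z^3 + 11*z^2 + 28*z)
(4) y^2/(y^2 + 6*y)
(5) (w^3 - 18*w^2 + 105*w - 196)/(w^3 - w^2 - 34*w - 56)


(1) = j/(j + 6)
(2) = (k^2 - 7*I*k)/(k^2 + 4*I*k + 21)
(3) = (z^2 - 3*z - 4)/(z^2 + 11*z + 28)
(4) = y/(y + 6)
(5) = (w^2 - 11*w + 28)/(w^2 + 6*w + 8)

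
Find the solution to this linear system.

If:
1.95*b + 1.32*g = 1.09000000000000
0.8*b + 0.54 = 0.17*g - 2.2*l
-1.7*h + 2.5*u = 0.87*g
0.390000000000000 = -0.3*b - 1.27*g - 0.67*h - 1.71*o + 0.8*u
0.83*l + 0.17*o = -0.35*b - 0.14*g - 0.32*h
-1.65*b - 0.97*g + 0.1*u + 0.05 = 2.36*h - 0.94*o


Then:
b = -3.77
g = 6.39
h = -1.18
l = 1.62
o = -3.19
u = 1.42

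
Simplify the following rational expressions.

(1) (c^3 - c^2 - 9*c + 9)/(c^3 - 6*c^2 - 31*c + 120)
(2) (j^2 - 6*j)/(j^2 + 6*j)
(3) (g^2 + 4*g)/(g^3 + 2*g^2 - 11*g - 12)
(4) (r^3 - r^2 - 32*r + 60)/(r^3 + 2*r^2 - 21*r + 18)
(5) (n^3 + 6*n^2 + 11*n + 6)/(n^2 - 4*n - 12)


(1) = (c^2 + 2*c - 3)/(c^2 - 3*c - 40)
(2) = (j - 6)/(j + 6)
(3) = g/(g^2 - 2*g - 3)
(4) = (r^2 - 7*r + 10)/(r^2 - 4*r + 3)
(5) = (n^2 + 4*n + 3)/(n - 6)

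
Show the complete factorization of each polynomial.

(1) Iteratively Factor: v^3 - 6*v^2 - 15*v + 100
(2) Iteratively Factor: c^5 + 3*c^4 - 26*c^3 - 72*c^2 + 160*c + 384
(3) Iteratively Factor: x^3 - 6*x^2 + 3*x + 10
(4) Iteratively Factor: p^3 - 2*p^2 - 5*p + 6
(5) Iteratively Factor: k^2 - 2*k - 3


(1) = (v - 5)*(v^2 - v - 20) = (v - 5)^2*(v + 4)
(2) = (c + 4)*(c^4 - c^3 - 22*c^2 + 16*c + 96) = (c + 4)^2*(c^3 - 5*c^2 - 2*c + 24) = (c + 2)*(c + 4)^2*(c^2 - 7*c + 12) = (c - 4)*(c + 2)*(c + 4)^2*(c - 3)
(3) = (x + 1)*(x^2 - 7*x + 10) = (x - 2)*(x + 1)*(x - 5)
(4) = (p - 3)*(p^2 + p - 2) = (p - 3)*(p + 2)*(p - 1)
(5) = (k + 1)*(k - 3)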